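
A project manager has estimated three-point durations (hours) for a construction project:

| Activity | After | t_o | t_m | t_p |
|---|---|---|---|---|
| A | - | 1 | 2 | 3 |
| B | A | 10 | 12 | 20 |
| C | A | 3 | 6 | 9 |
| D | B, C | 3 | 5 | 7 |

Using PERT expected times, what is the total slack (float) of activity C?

te_A = (1 + 4·2 + 3)/6 = 12/6 = 2
te_B = (10 + 4·12 + 20)/6 = 78/6 = 13
te_C = (3 + 4·6 + 9)/6 = 36/6 = 6
te_D = (3 + 4·5 + 7)/6 = 30/6 = 5

Forward pass:
ES_A = 0; EF_A = 2
ES_B = 2; EF_B = 2+13 = 15
ES_C = 2; EF_C = 2+6 = 8
ES_D = max(EF_B=15, EF_C=8) = 15; EF_D = 15+5 = 20
Expected project duration μ = 20 hours. Critical path: A → B → D.

Backward pass:
LF_D = 20; LS_D = 20−5 = 15
LF_C = LS_D = 15; LS_C = 15−6 = 9
LF_B = LS_D = 15; LS_B = 15−13 = 2
LF_A = min(LS_B=2, LS_C=9) = 2; LS_A = 2−2 = 0
Slack_C = LS_C − ES_C = 9 − 2 = 7

7 hours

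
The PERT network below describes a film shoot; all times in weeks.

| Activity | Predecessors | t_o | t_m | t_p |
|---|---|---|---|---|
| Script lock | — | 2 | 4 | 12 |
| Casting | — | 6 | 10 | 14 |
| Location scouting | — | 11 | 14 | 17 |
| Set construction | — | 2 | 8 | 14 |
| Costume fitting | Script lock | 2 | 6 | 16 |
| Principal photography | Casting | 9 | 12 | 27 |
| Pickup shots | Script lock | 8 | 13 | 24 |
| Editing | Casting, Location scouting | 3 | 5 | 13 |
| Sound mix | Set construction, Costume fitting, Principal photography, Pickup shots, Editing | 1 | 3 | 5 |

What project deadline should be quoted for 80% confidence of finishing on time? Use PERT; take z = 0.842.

29.8 weeks

te_Script lock = (2 + 4·4 + 12)/6 = 30/6 = 5; σ²_Script lock = ((12−2)/6)² = 2.778
te_Casting = (6 + 4·10 + 14)/6 = 60/6 = 10; σ²_Casting = ((14−6)/6)² = 1.778
te_Location scouting = (11 + 4·14 + 17)/6 = 84/6 = 14; σ²_Location scouting = ((17−11)/6)² = 1.000
te_Set construction = (2 + 4·8 + 14)/6 = 48/6 = 8; σ²_Set construction = ((14−2)/6)² = 4.000
te_Costume fitting = (2 + 4·6 + 16)/6 = 42/6 = 7; σ²_Costume fitting = ((16−2)/6)² = 5.444
te_Principal photography = (9 + 4·12 + 27)/6 = 84/6 = 14; σ²_Principal photography = ((27−9)/6)² = 9.000
te_Pickup shots = (8 + 4·13 + 24)/6 = 84/6 = 14; σ²_Pickup shots = ((24−8)/6)² = 7.111
te_Editing = (3 + 4·5 + 13)/6 = 36/6 = 6; σ²_Editing = ((13−3)/6)² = 2.778
te_Sound mix = (1 + 4·3 + 5)/6 = 18/6 = 3; σ²_Sound mix = ((5−1)/6)² = 0.444

Forward pass:
ES_Script lock = 0; EF_Script lock = 5
ES_Casting = 0; EF_Casting = 10
ES_Location scouting = 0; EF_Location scouting = 14
ES_Set construction = 0; EF_Set construction = 8
ES_Costume fitting = 5; EF_Costume fitting = 5+7 = 12
ES_Principal photography = 10; EF_Principal photography = 10+14 = 24
ES_Pickup shots = 5; EF_Pickup shots = 5+14 = 19
ES_Editing = max(EF_Casting=10, EF_Location scouting=14) = 14; EF_Editing = 14+6 = 20
ES_Sound mix = max(EF_Set construction=8, EF_Costume fitting=12, EF_Principal photography=24, EF_Pickup shots=19, EF_Editing=20) = 24; EF_Sound mix = 24+3 = 27
Expected project duration μ = 27 weeks. Critical path: Casting → Principal photography → Sound mix.

Variance along critical path = 1.778 + 9.000 + 0.444 = 11.222; σ = 3.350 weeks.
D = μ + z·σ = 27 + 0.842·3.350 = 29.8 weeks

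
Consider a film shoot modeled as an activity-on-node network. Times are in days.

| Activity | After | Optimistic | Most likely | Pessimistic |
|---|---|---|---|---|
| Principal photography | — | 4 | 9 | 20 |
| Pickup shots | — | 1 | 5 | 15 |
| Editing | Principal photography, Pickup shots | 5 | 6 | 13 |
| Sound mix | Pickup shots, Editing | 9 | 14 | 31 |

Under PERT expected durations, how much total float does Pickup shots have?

te_Principal photography = (4 + 4·9 + 20)/6 = 60/6 = 10
te_Pickup shots = (1 + 4·5 + 15)/6 = 36/6 = 6
te_Editing = (5 + 4·6 + 13)/6 = 42/6 = 7
te_Sound mix = (9 + 4·14 + 31)/6 = 96/6 = 16

Forward pass:
ES_Principal photography = 0; EF_Principal photography = 10
ES_Pickup shots = 0; EF_Pickup shots = 6
ES_Editing = max(EF_Principal photography=10, EF_Pickup shots=6) = 10; EF_Editing = 10+7 = 17
ES_Sound mix = max(EF_Pickup shots=6, EF_Editing=17) = 17; EF_Sound mix = 17+16 = 33
Expected project duration μ = 33 days. Critical path: Principal photography → Editing → Sound mix.

Backward pass:
LF_Sound mix = 33; LS_Sound mix = 33−16 = 17
LF_Editing = LS_Sound mix = 17; LS_Editing = 17−7 = 10
LF_Pickup shots = min(LS_Editing=10, LS_Sound mix=17) = 10; LS_Pickup shots = 10−6 = 4
LF_Principal photography = LS_Editing = 10; LS_Principal photography = 10−10 = 0
Slack_Pickup shots = LS_Pickup shots − ES_Pickup shots = 4 − 0 = 4

4 days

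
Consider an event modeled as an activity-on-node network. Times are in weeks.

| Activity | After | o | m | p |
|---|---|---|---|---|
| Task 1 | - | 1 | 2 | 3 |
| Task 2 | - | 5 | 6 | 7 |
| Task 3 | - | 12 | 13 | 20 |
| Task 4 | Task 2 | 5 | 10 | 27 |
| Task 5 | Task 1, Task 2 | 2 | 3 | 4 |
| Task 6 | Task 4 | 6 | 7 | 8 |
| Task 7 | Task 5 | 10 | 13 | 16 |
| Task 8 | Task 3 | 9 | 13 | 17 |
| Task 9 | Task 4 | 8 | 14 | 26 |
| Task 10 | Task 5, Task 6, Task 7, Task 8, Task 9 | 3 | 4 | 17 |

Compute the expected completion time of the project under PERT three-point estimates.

39 weeks

te_Task 1 = (1 + 4·2 + 3)/6 = 12/6 = 2
te_Task 2 = (5 + 4·6 + 7)/6 = 36/6 = 6
te_Task 3 = (12 + 4·13 + 20)/6 = 84/6 = 14
te_Task 4 = (5 + 4·10 + 27)/6 = 72/6 = 12
te_Task 5 = (2 + 4·3 + 4)/6 = 18/6 = 3
te_Task 6 = (6 + 4·7 + 8)/6 = 42/6 = 7
te_Task 7 = (10 + 4·13 + 16)/6 = 78/6 = 13
te_Task 8 = (9 + 4·13 + 17)/6 = 78/6 = 13
te_Task 9 = (8 + 4·14 + 26)/6 = 90/6 = 15
te_Task 10 = (3 + 4·4 + 17)/6 = 36/6 = 6

Forward pass:
ES_Task 1 = 0; EF_Task 1 = 2
ES_Task 2 = 0; EF_Task 2 = 6
ES_Task 3 = 0; EF_Task 3 = 14
ES_Task 4 = 6; EF_Task 4 = 6+12 = 18
ES_Task 5 = max(EF_Task 1=2, EF_Task 2=6) = 6; EF_Task 5 = 6+3 = 9
ES_Task 6 = 18; EF_Task 6 = 18+7 = 25
ES_Task 7 = 9; EF_Task 7 = 9+13 = 22
ES_Task 8 = 14; EF_Task 8 = 14+13 = 27
ES_Task 9 = 18; EF_Task 9 = 18+15 = 33
ES_Task 10 = max(EF_Task 5=9, EF_Task 6=25, EF_Task 7=22, EF_Task 8=27, EF_Task 9=33) = 33; EF_Task 10 = 33+6 = 39
Expected project duration μ = 39 weeks. Critical path: Task 2 → Task 4 → Task 9 → Task 10.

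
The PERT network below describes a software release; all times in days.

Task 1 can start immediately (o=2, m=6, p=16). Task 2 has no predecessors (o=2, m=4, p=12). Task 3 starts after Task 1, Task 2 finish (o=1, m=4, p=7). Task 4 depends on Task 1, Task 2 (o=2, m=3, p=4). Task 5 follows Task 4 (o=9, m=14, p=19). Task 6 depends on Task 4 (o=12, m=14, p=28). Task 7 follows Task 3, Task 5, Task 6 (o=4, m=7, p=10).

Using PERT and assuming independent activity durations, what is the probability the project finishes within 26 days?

te_Task 1 = (2 + 4·6 + 16)/6 = 42/6 = 7; σ²_Task 1 = ((16−2)/6)² = 5.444
te_Task 2 = (2 + 4·4 + 12)/6 = 30/6 = 5; σ²_Task 2 = ((12−2)/6)² = 2.778
te_Task 3 = (1 + 4·4 + 7)/6 = 24/6 = 4; σ²_Task 3 = ((7−1)/6)² = 1.000
te_Task 4 = (2 + 4·3 + 4)/6 = 18/6 = 3; σ²_Task 4 = ((4−2)/6)² = 0.111
te_Task 5 = (9 + 4·14 + 19)/6 = 84/6 = 14; σ²_Task 5 = ((19−9)/6)² = 2.778
te_Task 6 = (12 + 4·14 + 28)/6 = 96/6 = 16; σ²_Task 6 = ((28−12)/6)² = 7.111
te_Task 7 = (4 + 4·7 + 10)/6 = 42/6 = 7; σ²_Task 7 = ((10−4)/6)² = 1.000

Forward pass:
ES_Task 1 = 0; EF_Task 1 = 7
ES_Task 2 = 0; EF_Task 2 = 5
ES_Task 3 = max(EF_Task 1=7, EF_Task 2=5) = 7; EF_Task 3 = 7+4 = 11
ES_Task 4 = max(EF_Task 1=7, EF_Task 2=5) = 7; EF_Task 4 = 7+3 = 10
ES_Task 5 = 10; EF_Task 5 = 10+14 = 24
ES_Task 6 = 10; EF_Task 6 = 10+16 = 26
ES_Task 7 = max(EF_Task 3=11, EF_Task 5=24, EF_Task 6=26) = 26; EF_Task 7 = 26+7 = 33
Expected project duration μ = 33 days. Critical path: Task 1 → Task 4 → Task 6 → Task 7.

Variance along critical path = 5.444 + 0.111 + 7.111 + 1.000 = 13.667; σ = √13.667 = 3.697 days.
Z = (26 − 33) / 3.697 = -1.894
P(T ≤ 26) = Φ(-1.894) ≈ 0.029

0.029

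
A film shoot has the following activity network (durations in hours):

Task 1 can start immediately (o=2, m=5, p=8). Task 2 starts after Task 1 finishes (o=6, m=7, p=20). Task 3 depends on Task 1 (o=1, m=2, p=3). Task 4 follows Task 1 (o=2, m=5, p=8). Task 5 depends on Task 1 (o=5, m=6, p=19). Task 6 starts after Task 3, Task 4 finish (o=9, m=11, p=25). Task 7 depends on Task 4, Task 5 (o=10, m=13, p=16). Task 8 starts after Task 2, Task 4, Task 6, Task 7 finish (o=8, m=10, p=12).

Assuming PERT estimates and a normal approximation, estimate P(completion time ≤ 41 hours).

0.962

te_Task 1 = (2 + 4·5 + 8)/6 = 30/6 = 5; σ²_Task 1 = ((8−2)/6)² = 1.000
te_Task 2 = (6 + 4·7 + 20)/6 = 54/6 = 9; σ²_Task 2 = ((20−6)/6)² = 5.444
te_Task 3 = (1 + 4·2 + 3)/6 = 12/6 = 2; σ²_Task 3 = ((3−1)/6)² = 0.111
te_Task 4 = (2 + 4·5 + 8)/6 = 30/6 = 5; σ²_Task 4 = ((8−2)/6)² = 1.000
te_Task 5 = (5 + 4·6 + 19)/6 = 48/6 = 8; σ²_Task 5 = ((19−5)/6)² = 5.444
te_Task 6 = (9 + 4·11 + 25)/6 = 78/6 = 13; σ²_Task 6 = ((25−9)/6)² = 7.111
te_Task 7 = (10 + 4·13 + 16)/6 = 78/6 = 13; σ²_Task 7 = ((16−10)/6)² = 1.000
te_Task 8 = (8 + 4·10 + 12)/6 = 60/6 = 10; σ²_Task 8 = ((12−8)/6)² = 0.444

Forward pass:
ES_Task 1 = 0; EF_Task 1 = 5
ES_Task 2 = 5; EF_Task 2 = 5+9 = 14
ES_Task 3 = 5; EF_Task 3 = 5+2 = 7
ES_Task 4 = 5; EF_Task 4 = 5+5 = 10
ES_Task 5 = 5; EF_Task 5 = 5+8 = 13
ES_Task 6 = max(EF_Task 3=7, EF_Task 4=10) = 10; EF_Task 6 = 10+13 = 23
ES_Task 7 = max(EF_Task 4=10, EF_Task 5=13) = 13; EF_Task 7 = 13+13 = 26
ES_Task 8 = max(EF_Task 2=14, EF_Task 4=10, EF_Task 6=23, EF_Task 7=26) = 26; EF_Task 8 = 26+10 = 36
Expected project duration μ = 36 hours. Critical path: Task 1 → Task 5 → Task 7 → Task 8.

Variance along critical path = 1.000 + 5.444 + 1.000 + 0.444 = 7.889; σ = √7.889 = 2.809 hours.
Z = (41 − 36) / 2.809 = 1.780
P(T ≤ 41) = Φ(1.780) ≈ 0.962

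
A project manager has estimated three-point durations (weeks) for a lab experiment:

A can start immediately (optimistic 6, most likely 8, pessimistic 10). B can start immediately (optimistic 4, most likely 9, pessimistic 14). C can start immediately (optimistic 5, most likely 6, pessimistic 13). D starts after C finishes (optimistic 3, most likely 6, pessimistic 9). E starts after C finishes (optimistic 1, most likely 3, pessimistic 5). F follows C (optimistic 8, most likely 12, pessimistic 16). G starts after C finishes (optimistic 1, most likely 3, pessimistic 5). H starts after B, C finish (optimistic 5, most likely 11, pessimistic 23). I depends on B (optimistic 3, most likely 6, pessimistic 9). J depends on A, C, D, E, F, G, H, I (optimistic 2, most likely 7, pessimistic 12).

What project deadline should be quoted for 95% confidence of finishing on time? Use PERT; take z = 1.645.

te_A = (6 + 4·8 + 10)/6 = 48/6 = 8; σ²_A = ((10−6)/6)² = 0.444
te_B = (4 + 4·9 + 14)/6 = 54/6 = 9; σ²_B = ((14−4)/6)² = 2.778
te_C = (5 + 4·6 + 13)/6 = 42/6 = 7; σ²_C = ((13−5)/6)² = 1.778
te_D = (3 + 4·6 + 9)/6 = 36/6 = 6; σ²_D = ((9−3)/6)² = 1.000
te_E = (1 + 4·3 + 5)/6 = 18/6 = 3; σ²_E = ((5−1)/6)² = 0.444
te_F = (8 + 4·12 + 16)/6 = 72/6 = 12; σ²_F = ((16−8)/6)² = 1.778
te_G = (1 + 4·3 + 5)/6 = 18/6 = 3; σ²_G = ((5−1)/6)² = 0.444
te_H = (5 + 4·11 + 23)/6 = 72/6 = 12; σ²_H = ((23−5)/6)² = 9.000
te_I = (3 + 4·6 + 9)/6 = 36/6 = 6; σ²_I = ((9−3)/6)² = 1.000
te_J = (2 + 4·7 + 12)/6 = 42/6 = 7; σ²_J = ((12−2)/6)² = 2.778

Forward pass:
ES_A = 0; EF_A = 8
ES_B = 0; EF_B = 9
ES_C = 0; EF_C = 7
ES_D = 7; EF_D = 7+6 = 13
ES_E = 7; EF_E = 7+3 = 10
ES_F = 7; EF_F = 7+12 = 19
ES_G = 7; EF_G = 7+3 = 10
ES_H = max(EF_B=9, EF_C=7) = 9; EF_H = 9+12 = 21
ES_I = 9; EF_I = 9+6 = 15
ES_J = max(EF_A=8, EF_C=7, EF_D=13, EF_E=10, EF_F=19, EF_G=10, EF_H=21, EF_I=15) = 21; EF_J = 21+7 = 28
Expected project duration μ = 28 weeks. Critical path: B → H → J.

Variance along critical path = 2.778 + 9.000 + 2.778 = 14.556; σ = 3.815 weeks.
D = μ + z·σ = 28 + 1.645·3.815 = 34.3 weeks

34.3 weeks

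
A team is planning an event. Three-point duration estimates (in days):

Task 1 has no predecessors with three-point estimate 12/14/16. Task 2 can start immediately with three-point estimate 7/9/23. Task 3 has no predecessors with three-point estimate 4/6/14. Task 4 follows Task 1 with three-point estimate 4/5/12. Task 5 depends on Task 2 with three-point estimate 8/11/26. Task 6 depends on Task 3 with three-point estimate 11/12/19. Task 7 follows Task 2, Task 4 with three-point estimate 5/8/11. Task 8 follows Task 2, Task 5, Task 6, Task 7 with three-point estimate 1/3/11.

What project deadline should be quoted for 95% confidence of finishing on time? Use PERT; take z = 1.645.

te_Task 1 = (12 + 4·14 + 16)/6 = 84/6 = 14; σ²_Task 1 = ((16−12)/6)² = 0.444
te_Task 2 = (7 + 4·9 + 23)/6 = 66/6 = 11; σ²_Task 2 = ((23−7)/6)² = 7.111
te_Task 3 = (4 + 4·6 + 14)/6 = 42/6 = 7; σ²_Task 3 = ((14−4)/6)² = 2.778
te_Task 4 = (4 + 4·5 + 12)/6 = 36/6 = 6; σ²_Task 4 = ((12−4)/6)² = 1.778
te_Task 5 = (8 + 4·11 + 26)/6 = 78/6 = 13; σ²_Task 5 = ((26−8)/6)² = 9.000
te_Task 6 = (11 + 4·12 + 19)/6 = 78/6 = 13; σ²_Task 6 = ((19−11)/6)² = 1.778
te_Task 7 = (5 + 4·8 + 11)/6 = 48/6 = 8; σ²_Task 7 = ((11−5)/6)² = 1.000
te_Task 8 = (1 + 4·3 + 11)/6 = 24/6 = 4; σ²_Task 8 = ((11−1)/6)² = 2.778

Forward pass:
ES_Task 1 = 0; EF_Task 1 = 14
ES_Task 2 = 0; EF_Task 2 = 11
ES_Task 3 = 0; EF_Task 3 = 7
ES_Task 4 = 14; EF_Task 4 = 14+6 = 20
ES_Task 5 = 11; EF_Task 5 = 11+13 = 24
ES_Task 6 = 7; EF_Task 6 = 7+13 = 20
ES_Task 7 = max(EF_Task 2=11, EF_Task 4=20) = 20; EF_Task 7 = 20+8 = 28
ES_Task 8 = max(EF_Task 2=11, EF_Task 5=24, EF_Task 6=20, EF_Task 7=28) = 28; EF_Task 8 = 28+4 = 32
Expected project duration μ = 32 days. Critical path: Task 1 → Task 4 → Task 7 → Task 8.

Variance along critical path = 0.444 + 1.778 + 1.000 + 2.778 = 6.000; σ = 2.449 days.
D = μ + z·σ = 32 + 1.645·2.449 = 36.0 days

36.0 days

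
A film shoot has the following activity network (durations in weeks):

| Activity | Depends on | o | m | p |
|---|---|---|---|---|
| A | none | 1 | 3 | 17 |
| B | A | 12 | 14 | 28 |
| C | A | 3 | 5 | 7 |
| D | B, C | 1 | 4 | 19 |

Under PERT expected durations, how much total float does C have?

11 weeks

te_A = (1 + 4·3 + 17)/6 = 30/6 = 5
te_B = (12 + 4·14 + 28)/6 = 96/6 = 16
te_C = (3 + 4·5 + 7)/6 = 30/6 = 5
te_D = (1 + 4·4 + 19)/6 = 36/6 = 6

Forward pass:
ES_A = 0; EF_A = 5
ES_B = 5; EF_B = 5+16 = 21
ES_C = 5; EF_C = 5+5 = 10
ES_D = max(EF_B=21, EF_C=10) = 21; EF_D = 21+6 = 27
Expected project duration μ = 27 weeks. Critical path: A → B → D.

Backward pass:
LF_D = 27; LS_D = 27−6 = 21
LF_C = LS_D = 21; LS_C = 21−5 = 16
LF_B = LS_D = 21; LS_B = 21−16 = 5
LF_A = min(LS_B=5, LS_C=16) = 5; LS_A = 5−5 = 0
Slack_C = LS_C − ES_C = 16 − 5 = 11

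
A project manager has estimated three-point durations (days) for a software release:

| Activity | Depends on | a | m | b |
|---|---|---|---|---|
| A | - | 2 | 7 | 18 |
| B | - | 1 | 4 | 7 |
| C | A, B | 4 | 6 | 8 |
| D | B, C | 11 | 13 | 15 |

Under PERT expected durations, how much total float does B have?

4 days

te_A = (2 + 4·7 + 18)/6 = 48/6 = 8
te_B = (1 + 4·4 + 7)/6 = 24/6 = 4
te_C = (4 + 4·6 + 8)/6 = 36/6 = 6
te_D = (11 + 4·13 + 15)/6 = 78/6 = 13

Forward pass:
ES_A = 0; EF_A = 8
ES_B = 0; EF_B = 4
ES_C = max(EF_A=8, EF_B=4) = 8; EF_C = 8+6 = 14
ES_D = max(EF_B=4, EF_C=14) = 14; EF_D = 14+13 = 27
Expected project duration μ = 27 days. Critical path: A → C → D.

Backward pass:
LF_D = 27; LS_D = 27−13 = 14
LF_C = LS_D = 14; LS_C = 14−6 = 8
LF_B = min(LS_C=8, LS_D=14) = 8; LS_B = 8−4 = 4
LF_A = LS_C = 8; LS_A = 8−8 = 0
Slack_B = LS_B − ES_B = 4 − 0 = 4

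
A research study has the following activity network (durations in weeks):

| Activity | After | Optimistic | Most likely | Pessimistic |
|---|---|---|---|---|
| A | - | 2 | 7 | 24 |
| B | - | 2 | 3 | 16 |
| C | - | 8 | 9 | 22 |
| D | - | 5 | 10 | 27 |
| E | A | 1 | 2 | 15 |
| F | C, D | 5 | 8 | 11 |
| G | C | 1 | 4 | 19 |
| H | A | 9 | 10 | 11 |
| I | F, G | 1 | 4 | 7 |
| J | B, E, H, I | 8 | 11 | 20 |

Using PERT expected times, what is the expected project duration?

te_A = (2 + 4·7 + 24)/6 = 54/6 = 9
te_B = (2 + 4·3 + 16)/6 = 30/6 = 5
te_C = (8 + 4·9 + 22)/6 = 66/6 = 11
te_D = (5 + 4·10 + 27)/6 = 72/6 = 12
te_E = (1 + 4·2 + 15)/6 = 24/6 = 4
te_F = (5 + 4·8 + 11)/6 = 48/6 = 8
te_G = (1 + 4·4 + 19)/6 = 36/6 = 6
te_H = (9 + 4·10 + 11)/6 = 60/6 = 10
te_I = (1 + 4·4 + 7)/6 = 24/6 = 4
te_J = (8 + 4·11 + 20)/6 = 72/6 = 12

Forward pass:
ES_A = 0; EF_A = 9
ES_B = 0; EF_B = 5
ES_C = 0; EF_C = 11
ES_D = 0; EF_D = 12
ES_E = 9; EF_E = 9+4 = 13
ES_F = max(EF_C=11, EF_D=12) = 12; EF_F = 12+8 = 20
ES_G = 11; EF_G = 11+6 = 17
ES_H = 9; EF_H = 9+10 = 19
ES_I = max(EF_F=20, EF_G=17) = 20; EF_I = 20+4 = 24
ES_J = max(EF_B=5, EF_E=13, EF_H=19, EF_I=24) = 24; EF_J = 24+12 = 36
Expected project duration μ = 36 weeks. Critical path: D → F → I → J.

36 weeks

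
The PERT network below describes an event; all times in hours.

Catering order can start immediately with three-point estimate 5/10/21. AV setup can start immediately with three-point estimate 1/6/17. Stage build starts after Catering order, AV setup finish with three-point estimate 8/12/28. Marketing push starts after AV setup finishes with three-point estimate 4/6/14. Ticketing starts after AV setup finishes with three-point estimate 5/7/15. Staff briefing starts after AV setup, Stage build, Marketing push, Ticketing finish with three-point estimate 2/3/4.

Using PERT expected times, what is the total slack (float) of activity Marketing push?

11 hours

te_Catering order = (5 + 4·10 + 21)/6 = 66/6 = 11
te_AV setup = (1 + 4·6 + 17)/6 = 42/6 = 7
te_Stage build = (8 + 4·12 + 28)/6 = 84/6 = 14
te_Marketing push = (4 + 4·6 + 14)/6 = 42/6 = 7
te_Ticketing = (5 + 4·7 + 15)/6 = 48/6 = 8
te_Staff briefing = (2 + 4·3 + 4)/6 = 18/6 = 3

Forward pass:
ES_Catering order = 0; EF_Catering order = 11
ES_AV setup = 0; EF_AV setup = 7
ES_Stage build = max(EF_Catering order=11, EF_AV setup=7) = 11; EF_Stage build = 11+14 = 25
ES_Marketing push = 7; EF_Marketing push = 7+7 = 14
ES_Ticketing = 7; EF_Ticketing = 7+8 = 15
ES_Staff briefing = max(EF_AV setup=7, EF_Stage build=25, EF_Marketing push=14, EF_Ticketing=15) = 25; EF_Staff briefing = 25+3 = 28
Expected project duration μ = 28 hours. Critical path: Catering order → Stage build → Staff briefing.

Backward pass:
LF_Staff briefing = 28; LS_Staff briefing = 28−3 = 25
LF_Ticketing = LS_Staff briefing = 25; LS_Ticketing = 25−8 = 17
LF_Marketing push = LS_Staff briefing = 25; LS_Marketing push = 25−7 = 18
LF_Stage build = LS_Staff briefing = 25; LS_Stage build = 25−14 = 11
LF_AV setup = min(LS_Stage build=11, LS_Marketing push=18, LS_Ticketing=17, LS_Staff briefing=25) = 11; LS_AV setup = 11−7 = 4
LF_Catering order = LS_Stage build = 11; LS_Catering order = 11−11 = 0
Slack_Marketing push = LS_Marketing push − ES_Marketing push = 18 − 7 = 11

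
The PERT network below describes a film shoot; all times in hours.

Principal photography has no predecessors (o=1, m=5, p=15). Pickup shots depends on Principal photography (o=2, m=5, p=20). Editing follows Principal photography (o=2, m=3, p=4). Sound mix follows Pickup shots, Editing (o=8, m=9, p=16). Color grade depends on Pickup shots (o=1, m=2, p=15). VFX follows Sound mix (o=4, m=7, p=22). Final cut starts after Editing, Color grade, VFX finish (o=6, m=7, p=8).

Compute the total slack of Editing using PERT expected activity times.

4 hours

te_Principal photography = (1 + 4·5 + 15)/6 = 36/6 = 6
te_Pickup shots = (2 + 4·5 + 20)/6 = 42/6 = 7
te_Editing = (2 + 4·3 + 4)/6 = 18/6 = 3
te_Sound mix = (8 + 4·9 + 16)/6 = 60/6 = 10
te_Color grade = (1 + 4·2 + 15)/6 = 24/6 = 4
te_VFX = (4 + 4·7 + 22)/6 = 54/6 = 9
te_Final cut = (6 + 4·7 + 8)/6 = 42/6 = 7

Forward pass:
ES_Principal photography = 0; EF_Principal photography = 6
ES_Pickup shots = 6; EF_Pickup shots = 6+7 = 13
ES_Editing = 6; EF_Editing = 6+3 = 9
ES_Sound mix = max(EF_Pickup shots=13, EF_Editing=9) = 13; EF_Sound mix = 13+10 = 23
ES_Color grade = 13; EF_Color grade = 13+4 = 17
ES_VFX = 23; EF_VFX = 23+9 = 32
ES_Final cut = max(EF_Editing=9, EF_Color grade=17, EF_VFX=32) = 32; EF_Final cut = 32+7 = 39
Expected project duration μ = 39 hours. Critical path: Principal photography → Pickup shots → Sound mix → VFX → Final cut.

Backward pass:
LF_Final cut = 39; LS_Final cut = 39−7 = 32
LF_VFX = LS_Final cut = 32; LS_VFX = 32−9 = 23
LF_Color grade = LS_Final cut = 32; LS_Color grade = 32−4 = 28
LF_Sound mix = LS_VFX = 23; LS_Sound mix = 23−10 = 13
LF_Editing = min(LS_Sound mix=13, LS_Final cut=32) = 13; LS_Editing = 13−3 = 10
LF_Pickup shots = min(LS_Sound mix=13, LS_Color grade=28) = 13; LS_Pickup shots = 13−7 = 6
LF_Principal photography = min(LS_Pickup shots=6, LS_Editing=10) = 6; LS_Principal photography = 6−6 = 0
Slack_Editing = LS_Editing − ES_Editing = 10 − 6 = 4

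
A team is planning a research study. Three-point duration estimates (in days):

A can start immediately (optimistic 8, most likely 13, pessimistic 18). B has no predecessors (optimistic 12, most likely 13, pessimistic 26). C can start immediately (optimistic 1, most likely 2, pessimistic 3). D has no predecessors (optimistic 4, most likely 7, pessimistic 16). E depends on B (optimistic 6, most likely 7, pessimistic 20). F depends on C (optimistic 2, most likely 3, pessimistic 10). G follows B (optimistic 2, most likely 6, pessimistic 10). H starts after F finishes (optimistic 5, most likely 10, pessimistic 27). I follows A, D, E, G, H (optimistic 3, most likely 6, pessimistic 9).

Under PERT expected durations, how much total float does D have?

te_A = (8 + 4·13 + 18)/6 = 78/6 = 13
te_B = (12 + 4·13 + 26)/6 = 90/6 = 15
te_C = (1 + 4·2 + 3)/6 = 12/6 = 2
te_D = (4 + 4·7 + 16)/6 = 48/6 = 8
te_E = (6 + 4·7 + 20)/6 = 54/6 = 9
te_F = (2 + 4·3 + 10)/6 = 24/6 = 4
te_G = (2 + 4·6 + 10)/6 = 36/6 = 6
te_H = (5 + 4·10 + 27)/6 = 72/6 = 12
te_I = (3 + 4·6 + 9)/6 = 36/6 = 6

Forward pass:
ES_A = 0; EF_A = 13
ES_B = 0; EF_B = 15
ES_C = 0; EF_C = 2
ES_D = 0; EF_D = 8
ES_E = 15; EF_E = 15+9 = 24
ES_F = 2; EF_F = 2+4 = 6
ES_G = 15; EF_G = 15+6 = 21
ES_H = 6; EF_H = 6+12 = 18
ES_I = max(EF_A=13, EF_D=8, EF_E=24, EF_G=21, EF_H=18) = 24; EF_I = 24+6 = 30
Expected project duration μ = 30 days. Critical path: B → E → I.

Backward pass:
LF_I = 30; LS_I = 30−6 = 24
LF_H = LS_I = 24; LS_H = 24−12 = 12
LF_G = LS_I = 24; LS_G = 24−6 = 18
LF_F = LS_H = 12; LS_F = 12−4 = 8
LF_E = LS_I = 24; LS_E = 24−9 = 15
LF_D = LS_I = 24; LS_D = 24−8 = 16
LF_C = LS_F = 8; LS_C = 8−2 = 6
LF_B = min(LS_E=15, LS_G=18) = 15; LS_B = 15−15 = 0
LF_A = LS_I = 24; LS_A = 24−13 = 11
Slack_D = LS_D − ES_D = 16 − 0 = 16

16 days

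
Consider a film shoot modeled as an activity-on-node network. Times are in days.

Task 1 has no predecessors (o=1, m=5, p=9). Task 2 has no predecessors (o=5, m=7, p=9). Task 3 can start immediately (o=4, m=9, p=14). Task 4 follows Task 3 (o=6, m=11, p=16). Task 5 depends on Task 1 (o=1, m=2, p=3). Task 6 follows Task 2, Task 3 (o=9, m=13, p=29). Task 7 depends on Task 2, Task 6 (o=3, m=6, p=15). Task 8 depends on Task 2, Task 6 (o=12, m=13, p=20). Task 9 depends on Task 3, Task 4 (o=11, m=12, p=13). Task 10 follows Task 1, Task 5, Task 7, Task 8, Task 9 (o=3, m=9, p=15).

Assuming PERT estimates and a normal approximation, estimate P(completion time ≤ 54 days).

te_Task 1 = (1 + 4·5 + 9)/6 = 30/6 = 5; σ²_Task 1 = ((9−1)/6)² = 1.778
te_Task 2 = (5 + 4·7 + 9)/6 = 42/6 = 7; σ²_Task 2 = ((9−5)/6)² = 0.444
te_Task 3 = (4 + 4·9 + 14)/6 = 54/6 = 9; σ²_Task 3 = ((14−4)/6)² = 2.778
te_Task 4 = (6 + 4·11 + 16)/6 = 66/6 = 11; σ²_Task 4 = ((16−6)/6)² = 2.778
te_Task 5 = (1 + 4·2 + 3)/6 = 12/6 = 2; σ²_Task 5 = ((3−1)/6)² = 0.111
te_Task 6 = (9 + 4·13 + 29)/6 = 90/6 = 15; σ²_Task 6 = ((29−9)/6)² = 11.111
te_Task 7 = (3 + 4·6 + 15)/6 = 42/6 = 7; σ²_Task 7 = ((15−3)/6)² = 4.000
te_Task 8 = (12 + 4·13 + 20)/6 = 84/6 = 14; σ²_Task 8 = ((20−12)/6)² = 1.778
te_Task 9 = (11 + 4·12 + 13)/6 = 72/6 = 12; σ²_Task 9 = ((13−11)/6)² = 0.111
te_Task 10 = (3 + 4·9 + 15)/6 = 54/6 = 9; σ²_Task 10 = ((15−3)/6)² = 4.000

Forward pass:
ES_Task 1 = 0; EF_Task 1 = 5
ES_Task 2 = 0; EF_Task 2 = 7
ES_Task 3 = 0; EF_Task 3 = 9
ES_Task 4 = 9; EF_Task 4 = 9+11 = 20
ES_Task 5 = 5; EF_Task 5 = 5+2 = 7
ES_Task 6 = max(EF_Task 2=7, EF_Task 3=9) = 9; EF_Task 6 = 9+15 = 24
ES_Task 7 = max(EF_Task 2=7, EF_Task 6=24) = 24; EF_Task 7 = 24+7 = 31
ES_Task 8 = max(EF_Task 2=7, EF_Task 6=24) = 24; EF_Task 8 = 24+14 = 38
ES_Task 9 = max(EF_Task 3=9, EF_Task 4=20) = 20; EF_Task 9 = 20+12 = 32
ES_Task 10 = max(EF_Task 1=5, EF_Task 5=7, EF_Task 7=31, EF_Task 8=38, EF_Task 9=32) = 38; EF_Task 10 = 38+9 = 47
Expected project duration μ = 47 days. Critical path: Task 3 → Task 6 → Task 8 → Task 10.

Variance along critical path = 2.778 + 11.111 + 1.778 + 4.000 = 19.667; σ = √19.667 = 4.435 days.
Z = (54 − 47) / 4.435 = 1.578
P(T ≤ 54) = Φ(1.578) ≈ 0.943

0.943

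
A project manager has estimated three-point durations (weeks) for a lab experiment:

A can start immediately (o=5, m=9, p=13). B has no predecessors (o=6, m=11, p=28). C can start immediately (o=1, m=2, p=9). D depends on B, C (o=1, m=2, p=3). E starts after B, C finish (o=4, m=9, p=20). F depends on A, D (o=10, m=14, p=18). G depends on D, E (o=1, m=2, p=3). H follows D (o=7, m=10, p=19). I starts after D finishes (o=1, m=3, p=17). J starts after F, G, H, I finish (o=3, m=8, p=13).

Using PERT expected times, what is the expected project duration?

te_A = (5 + 4·9 + 13)/6 = 54/6 = 9
te_B = (6 + 4·11 + 28)/6 = 78/6 = 13
te_C = (1 + 4·2 + 9)/6 = 18/6 = 3
te_D = (1 + 4·2 + 3)/6 = 12/6 = 2
te_E = (4 + 4·9 + 20)/6 = 60/6 = 10
te_F = (10 + 4·14 + 18)/6 = 84/6 = 14
te_G = (1 + 4·2 + 3)/6 = 12/6 = 2
te_H = (7 + 4·10 + 19)/6 = 66/6 = 11
te_I = (1 + 4·3 + 17)/6 = 30/6 = 5
te_J = (3 + 4·8 + 13)/6 = 48/6 = 8

Forward pass:
ES_A = 0; EF_A = 9
ES_B = 0; EF_B = 13
ES_C = 0; EF_C = 3
ES_D = max(EF_B=13, EF_C=3) = 13; EF_D = 13+2 = 15
ES_E = max(EF_B=13, EF_C=3) = 13; EF_E = 13+10 = 23
ES_F = max(EF_A=9, EF_D=15) = 15; EF_F = 15+14 = 29
ES_G = max(EF_D=15, EF_E=23) = 23; EF_G = 23+2 = 25
ES_H = 15; EF_H = 15+11 = 26
ES_I = 15; EF_I = 15+5 = 20
ES_J = max(EF_F=29, EF_G=25, EF_H=26, EF_I=20) = 29; EF_J = 29+8 = 37
Expected project duration μ = 37 weeks. Critical path: B → D → F → J.

37 weeks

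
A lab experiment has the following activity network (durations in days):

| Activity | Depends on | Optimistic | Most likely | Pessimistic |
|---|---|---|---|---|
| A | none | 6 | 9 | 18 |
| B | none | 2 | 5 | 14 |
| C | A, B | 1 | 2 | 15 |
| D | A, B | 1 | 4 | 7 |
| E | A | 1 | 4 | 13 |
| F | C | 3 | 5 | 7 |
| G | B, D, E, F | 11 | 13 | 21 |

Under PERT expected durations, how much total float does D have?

te_A = (6 + 4·9 + 18)/6 = 60/6 = 10
te_B = (2 + 4·5 + 14)/6 = 36/6 = 6
te_C = (1 + 4·2 + 15)/6 = 24/6 = 4
te_D = (1 + 4·4 + 7)/6 = 24/6 = 4
te_E = (1 + 4·4 + 13)/6 = 30/6 = 5
te_F = (3 + 4·5 + 7)/6 = 30/6 = 5
te_G = (11 + 4·13 + 21)/6 = 84/6 = 14

Forward pass:
ES_A = 0; EF_A = 10
ES_B = 0; EF_B = 6
ES_C = max(EF_A=10, EF_B=6) = 10; EF_C = 10+4 = 14
ES_D = max(EF_A=10, EF_B=6) = 10; EF_D = 10+4 = 14
ES_E = 10; EF_E = 10+5 = 15
ES_F = 14; EF_F = 14+5 = 19
ES_G = max(EF_B=6, EF_D=14, EF_E=15, EF_F=19) = 19; EF_G = 19+14 = 33
Expected project duration μ = 33 days. Critical path: A → C → F → G.

Backward pass:
LF_G = 33; LS_G = 33−14 = 19
LF_F = LS_G = 19; LS_F = 19−5 = 14
LF_E = LS_G = 19; LS_E = 19−5 = 14
LF_D = LS_G = 19; LS_D = 19−4 = 15
LF_C = LS_F = 14; LS_C = 14−4 = 10
LF_B = min(LS_C=10, LS_D=15, LS_G=19) = 10; LS_B = 10−6 = 4
LF_A = min(LS_C=10, LS_D=15, LS_E=14) = 10; LS_A = 10−10 = 0
Slack_D = LS_D − ES_D = 15 − 10 = 5

5 days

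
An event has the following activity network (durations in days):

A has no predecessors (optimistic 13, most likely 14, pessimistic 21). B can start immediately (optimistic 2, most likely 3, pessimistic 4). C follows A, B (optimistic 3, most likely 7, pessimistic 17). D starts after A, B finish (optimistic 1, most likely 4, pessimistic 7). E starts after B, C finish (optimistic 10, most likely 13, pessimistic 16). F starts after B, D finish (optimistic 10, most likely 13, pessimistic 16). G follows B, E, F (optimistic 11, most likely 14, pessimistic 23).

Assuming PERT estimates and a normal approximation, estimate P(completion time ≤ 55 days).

te_A = (13 + 4·14 + 21)/6 = 90/6 = 15; σ²_A = ((21−13)/6)² = 1.778
te_B = (2 + 4·3 + 4)/6 = 18/6 = 3; σ²_B = ((4−2)/6)² = 0.111
te_C = (3 + 4·7 + 17)/6 = 48/6 = 8; σ²_C = ((17−3)/6)² = 5.444
te_D = (1 + 4·4 + 7)/6 = 24/6 = 4; σ²_D = ((7−1)/6)² = 1.000
te_E = (10 + 4·13 + 16)/6 = 78/6 = 13; σ²_E = ((16−10)/6)² = 1.000
te_F = (10 + 4·13 + 16)/6 = 78/6 = 13; σ²_F = ((16−10)/6)² = 1.000
te_G = (11 + 4·14 + 23)/6 = 90/6 = 15; σ²_G = ((23−11)/6)² = 4.000

Forward pass:
ES_A = 0; EF_A = 15
ES_B = 0; EF_B = 3
ES_C = max(EF_A=15, EF_B=3) = 15; EF_C = 15+8 = 23
ES_D = max(EF_A=15, EF_B=3) = 15; EF_D = 15+4 = 19
ES_E = max(EF_B=3, EF_C=23) = 23; EF_E = 23+13 = 36
ES_F = max(EF_B=3, EF_D=19) = 19; EF_F = 19+13 = 32
ES_G = max(EF_B=3, EF_E=36, EF_F=32) = 36; EF_G = 36+15 = 51
Expected project duration μ = 51 days. Critical path: A → C → E → G.

Variance along critical path = 1.778 + 5.444 + 1.000 + 4.000 = 12.222; σ = √12.222 = 3.496 days.
Z = (55 − 51) / 3.496 = 1.144
P(T ≤ 55) = Φ(1.144) ≈ 0.874

0.874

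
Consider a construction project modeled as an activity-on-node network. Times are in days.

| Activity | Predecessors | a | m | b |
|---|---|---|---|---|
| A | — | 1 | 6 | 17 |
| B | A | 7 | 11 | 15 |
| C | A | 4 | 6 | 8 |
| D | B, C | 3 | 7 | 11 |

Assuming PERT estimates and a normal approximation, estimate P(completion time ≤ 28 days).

0.821

te_A = (1 + 4·6 + 17)/6 = 42/6 = 7; σ²_A = ((17−1)/6)² = 7.111
te_B = (7 + 4·11 + 15)/6 = 66/6 = 11; σ²_B = ((15−7)/6)² = 1.778
te_C = (4 + 4·6 + 8)/6 = 36/6 = 6; σ²_C = ((8−4)/6)² = 0.444
te_D = (3 + 4·7 + 11)/6 = 42/6 = 7; σ²_D = ((11−3)/6)² = 1.778

Forward pass:
ES_A = 0; EF_A = 7
ES_B = 7; EF_B = 7+11 = 18
ES_C = 7; EF_C = 7+6 = 13
ES_D = max(EF_B=18, EF_C=13) = 18; EF_D = 18+7 = 25
Expected project duration μ = 25 days. Critical path: A → B → D.

Variance along critical path = 7.111 + 1.778 + 1.778 = 10.667; σ = √10.667 = 3.266 days.
Z = (28 − 25) / 3.266 = 0.919
P(T ≤ 28) = Φ(0.919) ≈ 0.821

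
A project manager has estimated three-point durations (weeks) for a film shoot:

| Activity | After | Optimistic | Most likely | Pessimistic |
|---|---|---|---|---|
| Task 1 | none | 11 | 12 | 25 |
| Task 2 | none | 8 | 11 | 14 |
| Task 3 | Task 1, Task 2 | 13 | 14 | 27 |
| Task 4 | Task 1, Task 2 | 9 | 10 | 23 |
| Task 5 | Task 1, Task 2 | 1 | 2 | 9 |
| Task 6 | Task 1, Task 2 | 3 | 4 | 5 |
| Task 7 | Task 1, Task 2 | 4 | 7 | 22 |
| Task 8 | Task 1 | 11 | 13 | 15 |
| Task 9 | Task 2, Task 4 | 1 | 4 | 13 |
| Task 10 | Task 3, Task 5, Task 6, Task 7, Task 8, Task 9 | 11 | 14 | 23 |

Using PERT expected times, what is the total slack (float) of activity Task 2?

te_Task 1 = (11 + 4·12 + 25)/6 = 84/6 = 14
te_Task 2 = (8 + 4·11 + 14)/6 = 66/6 = 11
te_Task 3 = (13 + 4·14 + 27)/6 = 96/6 = 16
te_Task 4 = (9 + 4·10 + 23)/6 = 72/6 = 12
te_Task 5 = (1 + 4·2 + 9)/6 = 18/6 = 3
te_Task 6 = (3 + 4·4 + 5)/6 = 24/6 = 4
te_Task 7 = (4 + 4·7 + 22)/6 = 54/6 = 9
te_Task 8 = (11 + 4·13 + 15)/6 = 78/6 = 13
te_Task 9 = (1 + 4·4 + 13)/6 = 30/6 = 5
te_Task 10 = (11 + 4·14 + 23)/6 = 90/6 = 15

Forward pass:
ES_Task 1 = 0; EF_Task 1 = 14
ES_Task 2 = 0; EF_Task 2 = 11
ES_Task 3 = max(EF_Task 1=14, EF_Task 2=11) = 14; EF_Task 3 = 14+16 = 30
ES_Task 4 = max(EF_Task 1=14, EF_Task 2=11) = 14; EF_Task 4 = 14+12 = 26
ES_Task 5 = max(EF_Task 1=14, EF_Task 2=11) = 14; EF_Task 5 = 14+3 = 17
ES_Task 6 = max(EF_Task 1=14, EF_Task 2=11) = 14; EF_Task 6 = 14+4 = 18
ES_Task 7 = max(EF_Task 1=14, EF_Task 2=11) = 14; EF_Task 7 = 14+9 = 23
ES_Task 8 = 14; EF_Task 8 = 14+13 = 27
ES_Task 9 = max(EF_Task 2=11, EF_Task 4=26) = 26; EF_Task 9 = 26+5 = 31
ES_Task 10 = max(EF_Task 3=30, EF_Task 5=17, EF_Task 6=18, EF_Task 7=23, EF_Task 8=27, EF_Task 9=31) = 31; EF_Task 10 = 31+15 = 46
Expected project duration μ = 46 weeks. Critical path: Task 1 → Task 4 → Task 9 → Task 10.

Backward pass:
LF_Task 10 = 46; LS_Task 10 = 46−15 = 31
LF_Task 9 = LS_Task 10 = 31; LS_Task 9 = 31−5 = 26
LF_Task 8 = LS_Task 10 = 31; LS_Task 8 = 31−13 = 18
LF_Task 7 = LS_Task 10 = 31; LS_Task 7 = 31−9 = 22
LF_Task 6 = LS_Task 10 = 31; LS_Task 6 = 31−4 = 27
LF_Task 5 = LS_Task 10 = 31; LS_Task 5 = 31−3 = 28
LF_Task 4 = LS_Task 9 = 26; LS_Task 4 = 26−12 = 14
LF_Task 3 = LS_Task 10 = 31; LS_Task 3 = 31−16 = 15
LF_Task 2 = min(LS_Task 3=15, LS_Task 4=14, LS_Task 5=28, LS_Task 6=27, LS_Task 7=22, LS_Task 9=26) = 14; LS_Task 2 = 14−11 = 3
LF_Task 1 = min(LS_Task 3=15, LS_Task 4=14, LS_Task 5=28, LS_Task 6=27, LS_Task 7=22, LS_Task 8=18) = 14; LS_Task 1 = 14−14 = 0
Slack_Task 2 = LS_Task 2 − ES_Task 2 = 3 − 0 = 3

3 weeks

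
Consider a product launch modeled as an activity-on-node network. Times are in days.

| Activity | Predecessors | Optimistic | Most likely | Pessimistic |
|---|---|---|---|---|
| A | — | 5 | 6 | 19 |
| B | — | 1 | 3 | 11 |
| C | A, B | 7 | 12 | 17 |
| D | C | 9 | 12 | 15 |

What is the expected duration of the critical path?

te_A = (5 + 4·6 + 19)/6 = 48/6 = 8
te_B = (1 + 4·3 + 11)/6 = 24/6 = 4
te_C = (7 + 4·12 + 17)/6 = 72/6 = 12
te_D = (9 + 4·12 + 15)/6 = 72/6 = 12

Forward pass:
ES_A = 0; EF_A = 8
ES_B = 0; EF_B = 4
ES_C = max(EF_A=8, EF_B=4) = 8; EF_C = 8+12 = 20
ES_D = 20; EF_D = 20+12 = 32
Expected project duration μ = 32 days. Critical path: A → C → D.

32 days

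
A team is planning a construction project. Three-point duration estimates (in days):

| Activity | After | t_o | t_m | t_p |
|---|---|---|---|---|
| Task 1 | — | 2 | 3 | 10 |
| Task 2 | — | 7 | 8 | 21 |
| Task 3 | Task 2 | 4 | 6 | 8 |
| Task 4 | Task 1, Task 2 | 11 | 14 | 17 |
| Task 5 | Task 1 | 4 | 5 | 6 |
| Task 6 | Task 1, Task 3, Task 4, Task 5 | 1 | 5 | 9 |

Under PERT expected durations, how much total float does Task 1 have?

6 days

te_Task 1 = (2 + 4·3 + 10)/6 = 24/6 = 4
te_Task 2 = (7 + 4·8 + 21)/6 = 60/6 = 10
te_Task 3 = (4 + 4·6 + 8)/6 = 36/6 = 6
te_Task 4 = (11 + 4·14 + 17)/6 = 84/6 = 14
te_Task 5 = (4 + 4·5 + 6)/6 = 30/6 = 5
te_Task 6 = (1 + 4·5 + 9)/6 = 30/6 = 5

Forward pass:
ES_Task 1 = 0; EF_Task 1 = 4
ES_Task 2 = 0; EF_Task 2 = 10
ES_Task 3 = 10; EF_Task 3 = 10+6 = 16
ES_Task 4 = max(EF_Task 1=4, EF_Task 2=10) = 10; EF_Task 4 = 10+14 = 24
ES_Task 5 = 4; EF_Task 5 = 4+5 = 9
ES_Task 6 = max(EF_Task 1=4, EF_Task 3=16, EF_Task 4=24, EF_Task 5=9) = 24; EF_Task 6 = 24+5 = 29
Expected project duration μ = 29 days. Critical path: Task 2 → Task 4 → Task 6.

Backward pass:
LF_Task 6 = 29; LS_Task 6 = 29−5 = 24
LF_Task 5 = LS_Task 6 = 24; LS_Task 5 = 24−5 = 19
LF_Task 4 = LS_Task 6 = 24; LS_Task 4 = 24−14 = 10
LF_Task 3 = LS_Task 6 = 24; LS_Task 3 = 24−6 = 18
LF_Task 2 = min(LS_Task 3=18, LS_Task 4=10) = 10; LS_Task 2 = 10−10 = 0
LF_Task 1 = min(LS_Task 4=10, LS_Task 5=19, LS_Task 6=24) = 10; LS_Task 1 = 10−4 = 6
Slack_Task 1 = LS_Task 1 − ES_Task 1 = 6 − 0 = 6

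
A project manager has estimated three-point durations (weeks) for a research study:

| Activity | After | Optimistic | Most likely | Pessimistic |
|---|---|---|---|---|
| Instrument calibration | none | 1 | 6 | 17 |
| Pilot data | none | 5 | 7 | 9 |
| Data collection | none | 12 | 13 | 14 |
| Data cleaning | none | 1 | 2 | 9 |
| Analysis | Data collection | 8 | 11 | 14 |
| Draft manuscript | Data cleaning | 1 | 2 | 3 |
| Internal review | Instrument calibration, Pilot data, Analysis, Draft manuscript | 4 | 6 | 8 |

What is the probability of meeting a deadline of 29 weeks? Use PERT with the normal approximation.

te_Instrument calibration = (1 + 4·6 + 17)/6 = 42/6 = 7; σ²_Instrument calibration = ((17−1)/6)² = 7.111
te_Pilot data = (5 + 4·7 + 9)/6 = 42/6 = 7; σ²_Pilot data = ((9−5)/6)² = 0.444
te_Data collection = (12 + 4·13 + 14)/6 = 78/6 = 13; σ²_Data collection = ((14−12)/6)² = 0.111
te_Data cleaning = (1 + 4·2 + 9)/6 = 18/6 = 3; σ²_Data cleaning = ((9−1)/6)² = 1.778
te_Analysis = (8 + 4·11 + 14)/6 = 66/6 = 11; σ²_Analysis = ((14−8)/6)² = 1.000
te_Draft manuscript = (1 + 4·2 + 3)/6 = 12/6 = 2; σ²_Draft manuscript = ((3−1)/6)² = 0.111
te_Internal review = (4 + 4·6 + 8)/6 = 36/6 = 6; σ²_Internal review = ((8−4)/6)² = 0.444

Forward pass:
ES_Instrument calibration = 0; EF_Instrument calibration = 7
ES_Pilot data = 0; EF_Pilot data = 7
ES_Data collection = 0; EF_Data collection = 13
ES_Data cleaning = 0; EF_Data cleaning = 3
ES_Analysis = 13; EF_Analysis = 13+11 = 24
ES_Draft manuscript = 3; EF_Draft manuscript = 3+2 = 5
ES_Internal review = max(EF_Instrument calibration=7, EF_Pilot data=7, EF_Analysis=24, EF_Draft manuscript=5) = 24; EF_Internal review = 24+6 = 30
Expected project duration μ = 30 weeks. Critical path: Data collection → Analysis → Internal review.

Variance along critical path = 0.111 + 1.000 + 0.444 = 1.556; σ = √1.556 = 1.247 weeks.
Z = (29 − 30) / 1.247 = -0.802
P(T ≤ 29) = Φ(-0.802) ≈ 0.211

0.211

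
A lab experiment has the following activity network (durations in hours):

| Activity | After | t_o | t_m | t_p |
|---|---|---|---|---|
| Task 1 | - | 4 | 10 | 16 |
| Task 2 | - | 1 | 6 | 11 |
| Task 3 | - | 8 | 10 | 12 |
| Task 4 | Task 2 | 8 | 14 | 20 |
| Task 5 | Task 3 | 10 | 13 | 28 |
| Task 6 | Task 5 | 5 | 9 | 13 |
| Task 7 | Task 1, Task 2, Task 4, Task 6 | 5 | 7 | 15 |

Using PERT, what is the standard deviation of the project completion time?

te_Task 1 = (4 + 4·10 + 16)/6 = 60/6 = 10; σ²_Task 1 = ((16−4)/6)² = 4.000
te_Task 2 = (1 + 4·6 + 11)/6 = 36/6 = 6; σ²_Task 2 = ((11−1)/6)² = 2.778
te_Task 3 = (8 + 4·10 + 12)/6 = 60/6 = 10; σ²_Task 3 = ((12−8)/6)² = 0.444
te_Task 4 = (8 + 4·14 + 20)/6 = 84/6 = 14; σ²_Task 4 = ((20−8)/6)² = 4.000
te_Task 5 = (10 + 4·13 + 28)/6 = 90/6 = 15; σ²_Task 5 = ((28−10)/6)² = 9.000
te_Task 6 = (5 + 4·9 + 13)/6 = 54/6 = 9; σ²_Task 6 = ((13−5)/6)² = 1.778
te_Task 7 = (5 + 4·7 + 15)/6 = 48/6 = 8; σ²_Task 7 = ((15−5)/6)² = 2.778

Forward pass:
ES_Task 1 = 0; EF_Task 1 = 10
ES_Task 2 = 0; EF_Task 2 = 6
ES_Task 3 = 0; EF_Task 3 = 10
ES_Task 4 = 6; EF_Task 4 = 6+14 = 20
ES_Task 5 = 10; EF_Task 5 = 10+15 = 25
ES_Task 6 = 25; EF_Task 6 = 25+9 = 34
ES_Task 7 = max(EF_Task 1=10, EF_Task 2=6, EF_Task 4=20, EF_Task 6=34) = 34; EF_Task 7 = 34+8 = 42
Expected project duration μ = 42 hours. Critical path: Task 3 → Task 5 → Task 6 → Task 7.

Variance along critical path = 0.444 + 9.000 + 1.778 + 2.778 = 14.000
σ = √14.000 = 3.742 hours

3.74 hours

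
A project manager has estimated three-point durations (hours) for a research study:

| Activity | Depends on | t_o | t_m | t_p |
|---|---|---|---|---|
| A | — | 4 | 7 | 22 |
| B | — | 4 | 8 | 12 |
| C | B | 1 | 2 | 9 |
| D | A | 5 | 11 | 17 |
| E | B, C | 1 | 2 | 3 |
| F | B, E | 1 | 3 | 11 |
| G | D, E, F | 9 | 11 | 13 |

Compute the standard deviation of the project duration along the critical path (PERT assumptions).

3.67 hours

te_A = (4 + 4·7 + 22)/6 = 54/6 = 9; σ²_A = ((22−4)/6)² = 9.000
te_B = (4 + 4·8 + 12)/6 = 48/6 = 8; σ²_B = ((12−4)/6)² = 1.778
te_C = (1 + 4·2 + 9)/6 = 18/6 = 3; σ²_C = ((9−1)/6)² = 1.778
te_D = (5 + 4·11 + 17)/6 = 66/6 = 11; σ²_D = ((17−5)/6)² = 4.000
te_E = (1 + 4·2 + 3)/6 = 12/6 = 2; σ²_E = ((3−1)/6)² = 0.111
te_F = (1 + 4·3 + 11)/6 = 24/6 = 4; σ²_F = ((11−1)/6)² = 2.778
te_G = (9 + 4·11 + 13)/6 = 66/6 = 11; σ²_G = ((13−9)/6)² = 0.444

Forward pass:
ES_A = 0; EF_A = 9
ES_B = 0; EF_B = 8
ES_C = 8; EF_C = 8+3 = 11
ES_D = 9; EF_D = 9+11 = 20
ES_E = max(EF_B=8, EF_C=11) = 11; EF_E = 11+2 = 13
ES_F = max(EF_B=8, EF_E=13) = 13; EF_F = 13+4 = 17
ES_G = max(EF_D=20, EF_E=13, EF_F=17) = 20; EF_G = 20+11 = 31
Expected project duration μ = 31 hours. Critical path: A → D → G.

Variance along critical path = 9.000 + 4.000 + 0.444 = 13.444
σ = √13.444 = 3.667 hours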